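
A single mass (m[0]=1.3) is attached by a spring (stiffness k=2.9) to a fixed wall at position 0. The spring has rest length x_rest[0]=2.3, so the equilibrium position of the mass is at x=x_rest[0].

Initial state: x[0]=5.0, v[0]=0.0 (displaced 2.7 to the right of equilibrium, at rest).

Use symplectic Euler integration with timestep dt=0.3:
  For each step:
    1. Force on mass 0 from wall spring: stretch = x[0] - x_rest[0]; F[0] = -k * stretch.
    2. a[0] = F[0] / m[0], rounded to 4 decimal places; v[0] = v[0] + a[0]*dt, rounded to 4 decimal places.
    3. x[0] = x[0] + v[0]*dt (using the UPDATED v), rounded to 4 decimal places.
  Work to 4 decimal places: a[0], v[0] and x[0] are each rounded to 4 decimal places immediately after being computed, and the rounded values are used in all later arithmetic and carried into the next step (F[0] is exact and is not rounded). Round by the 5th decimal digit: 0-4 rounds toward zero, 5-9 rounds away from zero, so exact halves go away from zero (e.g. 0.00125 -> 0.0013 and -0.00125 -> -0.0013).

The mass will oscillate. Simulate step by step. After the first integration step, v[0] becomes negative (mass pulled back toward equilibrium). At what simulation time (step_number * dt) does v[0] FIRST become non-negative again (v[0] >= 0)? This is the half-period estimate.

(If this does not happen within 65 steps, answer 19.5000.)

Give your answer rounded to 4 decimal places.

Answer: 2.1000

Derivation:
Step 0: x=[5.0000] v=[0.0000]
Step 1: x=[4.4579] v=[-1.8069]
Step 2: x=[3.4826] v=[-3.2510]
Step 3: x=[2.2699] v=[-4.0424]
Step 4: x=[1.0632] v=[-4.0223]
Step 5: x=[0.1048] v=[-3.1946]
Step 6: x=[-0.4129] v=[-1.7255]
Step 7: x=[-0.3859] v=[0.0901]
First v>=0 after going negative at step 7, time=2.1000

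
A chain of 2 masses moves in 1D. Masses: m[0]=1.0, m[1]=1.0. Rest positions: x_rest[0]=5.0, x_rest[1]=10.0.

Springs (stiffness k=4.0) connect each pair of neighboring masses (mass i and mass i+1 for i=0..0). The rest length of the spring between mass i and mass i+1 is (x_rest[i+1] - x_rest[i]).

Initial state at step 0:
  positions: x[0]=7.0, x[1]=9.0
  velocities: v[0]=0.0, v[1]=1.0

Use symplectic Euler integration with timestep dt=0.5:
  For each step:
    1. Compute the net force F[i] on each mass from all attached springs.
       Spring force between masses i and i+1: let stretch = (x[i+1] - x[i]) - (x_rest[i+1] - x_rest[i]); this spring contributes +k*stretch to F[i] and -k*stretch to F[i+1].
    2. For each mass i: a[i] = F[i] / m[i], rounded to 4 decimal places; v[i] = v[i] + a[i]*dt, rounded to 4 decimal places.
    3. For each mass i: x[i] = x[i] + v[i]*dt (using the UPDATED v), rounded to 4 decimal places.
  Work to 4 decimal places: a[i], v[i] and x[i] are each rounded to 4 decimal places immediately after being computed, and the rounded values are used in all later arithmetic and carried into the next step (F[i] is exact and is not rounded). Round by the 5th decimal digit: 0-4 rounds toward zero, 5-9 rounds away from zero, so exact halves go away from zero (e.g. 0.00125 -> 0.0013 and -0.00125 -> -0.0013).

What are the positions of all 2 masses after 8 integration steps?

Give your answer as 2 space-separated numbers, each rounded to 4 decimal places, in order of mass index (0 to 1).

Answer: 9.0000 11.0000

Derivation:
Step 0: x=[7.0000 9.0000] v=[0.0000 1.0000]
Step 1: x=[4.0000 12.5000] v=[-6.0000 7.0000]
Step 2: x=[4.5000 12.5000] v=[1.0000 0.0000]
Step 3: x=[8.0000 9.5000] v=[7.0000 -6.0000]
Step 4: x=[8.0000 10.0000] v=[0.0000 1.0000]
Step 5: x=[5.0000 13.5000] v=[-6.0000 7.0000]
Step 6: x=[5.5000 13.5000] v=[1.0000 0.0000]
Step 7: x=[9.0000 10.5000] v=[7.0000 -6.0000]
Step 8: x=[9.0000 11.0000] v=[0.0000 1.0000]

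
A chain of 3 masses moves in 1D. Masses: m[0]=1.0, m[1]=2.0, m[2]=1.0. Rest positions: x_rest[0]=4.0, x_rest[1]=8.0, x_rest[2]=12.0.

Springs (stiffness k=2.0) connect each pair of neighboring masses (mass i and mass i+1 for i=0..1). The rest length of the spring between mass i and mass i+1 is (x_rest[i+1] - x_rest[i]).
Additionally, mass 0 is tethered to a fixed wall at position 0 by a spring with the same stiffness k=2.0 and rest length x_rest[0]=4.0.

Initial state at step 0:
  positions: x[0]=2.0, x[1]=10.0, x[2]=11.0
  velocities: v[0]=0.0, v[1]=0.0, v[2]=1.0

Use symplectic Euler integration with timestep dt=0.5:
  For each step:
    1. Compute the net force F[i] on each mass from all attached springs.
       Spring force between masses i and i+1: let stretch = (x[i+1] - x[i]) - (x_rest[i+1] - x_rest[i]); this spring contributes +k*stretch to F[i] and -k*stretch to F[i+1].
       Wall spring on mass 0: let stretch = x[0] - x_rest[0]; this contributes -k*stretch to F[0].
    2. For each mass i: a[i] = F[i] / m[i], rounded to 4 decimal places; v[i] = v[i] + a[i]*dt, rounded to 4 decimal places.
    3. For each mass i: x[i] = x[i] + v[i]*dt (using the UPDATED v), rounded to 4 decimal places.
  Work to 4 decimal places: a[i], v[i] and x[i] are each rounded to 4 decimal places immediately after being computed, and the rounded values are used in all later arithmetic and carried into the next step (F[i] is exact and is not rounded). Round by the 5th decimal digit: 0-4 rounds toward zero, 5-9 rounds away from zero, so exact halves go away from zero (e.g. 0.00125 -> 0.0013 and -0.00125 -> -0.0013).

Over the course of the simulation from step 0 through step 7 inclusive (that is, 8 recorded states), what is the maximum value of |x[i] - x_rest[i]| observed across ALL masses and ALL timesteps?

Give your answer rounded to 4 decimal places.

Answer: 3.5353

Derivation:
Step 0: x=[2.0000 10.0000 11.0000] v=[0.0000 0.0000 1.0000]
Step 1: x=[5.0000 8.2500 13.0000] v=[6.0000 -3.5000 4.0000]
Step 2: x=[7.1250 6.8750 14.6250] v=[4.2500 -2.7500 3.2500]
Step 3: x=[5.5625 7.5000 14.3750] v=[-3.1250 1.2500 -0.5000]
Step 4: x=[2.1875 9.3594 12.6875] v=[-6.7500 3.7188 -3.3750]
Step 5: x=[1.3047 10.2579 11.3360] v=[-1.7656 1.7969 -2.7031]
Step 6: x=[4.2462 9.1876 11.4454] v=[5.8829 -2.1407 0.2188]
Step 7: x=[7.5353 7.4464 12.4259] v=[6.5781 -3.4825 1.9610]
Max displacement = 3.5353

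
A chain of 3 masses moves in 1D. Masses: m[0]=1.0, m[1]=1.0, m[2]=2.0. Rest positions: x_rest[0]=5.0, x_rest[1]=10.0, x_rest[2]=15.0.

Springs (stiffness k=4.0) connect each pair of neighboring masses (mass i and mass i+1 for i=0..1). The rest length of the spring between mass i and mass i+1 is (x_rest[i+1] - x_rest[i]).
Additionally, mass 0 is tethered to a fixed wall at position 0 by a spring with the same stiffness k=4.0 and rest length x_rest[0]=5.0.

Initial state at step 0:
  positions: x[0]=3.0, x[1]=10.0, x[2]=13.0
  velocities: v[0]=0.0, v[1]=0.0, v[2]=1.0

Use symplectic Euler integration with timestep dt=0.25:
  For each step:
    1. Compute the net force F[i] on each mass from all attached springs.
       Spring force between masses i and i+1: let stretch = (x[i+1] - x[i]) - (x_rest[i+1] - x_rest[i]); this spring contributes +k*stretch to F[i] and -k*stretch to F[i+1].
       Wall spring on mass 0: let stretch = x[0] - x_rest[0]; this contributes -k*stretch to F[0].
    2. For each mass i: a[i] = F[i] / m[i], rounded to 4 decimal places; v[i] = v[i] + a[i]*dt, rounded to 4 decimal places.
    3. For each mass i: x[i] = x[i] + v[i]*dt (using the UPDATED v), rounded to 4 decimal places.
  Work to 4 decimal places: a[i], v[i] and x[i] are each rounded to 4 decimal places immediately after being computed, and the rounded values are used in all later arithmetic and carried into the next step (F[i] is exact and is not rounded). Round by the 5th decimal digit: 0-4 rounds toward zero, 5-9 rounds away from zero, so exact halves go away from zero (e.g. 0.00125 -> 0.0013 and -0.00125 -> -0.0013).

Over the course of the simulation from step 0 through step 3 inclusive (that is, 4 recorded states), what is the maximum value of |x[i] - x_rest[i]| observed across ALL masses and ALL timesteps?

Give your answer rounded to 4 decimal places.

Answer: 2.3594

Derivation:
Step 0: x=[3.0000 10.0000 13.0000] v=[0.0000 0.0000 1.0000]
Step 1: x=[4.0000 9.0000 13.5000] v=[4.0000 -4.0000 2.0000]
Step 2: x=[5.2500 7.8750 14.0625] v=[5.0000 -4.5000 2.2500]
Step 3: x=[5.8438 7.6406 14.4766] v=[2.3750 -0.9375 1.6563]
Max displacement = 2.3594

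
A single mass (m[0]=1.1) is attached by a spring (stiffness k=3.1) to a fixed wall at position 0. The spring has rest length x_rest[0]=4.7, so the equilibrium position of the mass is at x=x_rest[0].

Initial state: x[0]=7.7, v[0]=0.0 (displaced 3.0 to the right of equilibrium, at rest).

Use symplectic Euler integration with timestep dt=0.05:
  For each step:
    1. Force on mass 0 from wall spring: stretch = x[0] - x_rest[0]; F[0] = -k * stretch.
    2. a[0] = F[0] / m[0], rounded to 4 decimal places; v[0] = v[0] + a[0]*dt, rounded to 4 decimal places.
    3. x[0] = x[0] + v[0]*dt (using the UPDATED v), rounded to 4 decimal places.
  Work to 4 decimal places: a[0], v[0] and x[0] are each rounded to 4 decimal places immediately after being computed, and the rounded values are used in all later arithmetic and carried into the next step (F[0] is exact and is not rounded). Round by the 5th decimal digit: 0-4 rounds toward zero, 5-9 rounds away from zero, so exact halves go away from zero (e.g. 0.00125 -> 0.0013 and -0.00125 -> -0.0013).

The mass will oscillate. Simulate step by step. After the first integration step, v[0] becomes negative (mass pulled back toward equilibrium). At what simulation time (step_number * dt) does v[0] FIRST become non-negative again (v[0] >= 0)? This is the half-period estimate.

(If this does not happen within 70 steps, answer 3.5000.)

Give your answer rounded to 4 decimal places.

Answer: 1.9000

Derivation:
Step 0: x=[7.7000] v=[0.0000]
Step 1: x=[7.6789] v=[-0.4227]
Step 2: x=[7.6368] v=[-0.8425]
Step 3: x=[7.5740] v=[-1.2563]
Step 4: x=[7.4909] v=[-1.6613]
Step 5: x=[7.3882] v=[-2.0546]
Step 6: x=[7.2665] v=[-2.4334]
Step 7: x=[7.1268] v=[-2.7950]
Step 8: x=[6.9700] v=[-3.1370]
Step 9: x=[6.7972] v=[-3.4569]
Step 10: x=[6.6096] v=[-3.7524]
Step 11: x=[6.4085] v=[-4.0215]
Step 12: x=[6.1954] v=[-4.2622]
Step 13: x=[5.9718] v=[-4.4729]
Step 14: x=[5.7392] v=[-4.6521]
Step 15: x=[5.4993] v=[-4.7985]
Step 16: x=[5.2537] v=[-4.9111]
Step 17: x=[5.0042] v=[-4.9891]
Step 18: x=[4.7526] v=[-5.0320]
Step 19: x=[4.5006] v=[-5.0394]
Step 20: x=[4.2500] v=[-5.0113]
Step 21: x=[4.0026] v=[-4.9479]
Step 22: x=[3.7601] v=[-4.8496]
Step 23: x=[3.5242] v=[-4.7172]
Step 24: x=[3.2966] v=[-4.5515]
Step 25: x=[3.0789] v=[-4.3538]
Step 26: x=[2.8726] v=[-4.1254]
Step 27: x=[2.6792] v=[-3.8679]
Step 28: x=[2.5000] v=[-3.5832]
Step 29: x=[2.3363] v=[-3.2732]
Step 30: x=[2.1893] v=[-2.9401]
Step 31: x=[2.0600] v=[-2.5863]
Step 32: x=[1.9493] v=[-2.2143]
Step 33: x=[1.8580] v=[-1.8267]
Step 34: x=[1.7867] v=[-1.4262]
Step 35: x=[1.7359] v=[-1.0157]
Step 36: x=[1.7060] v=[-0.5980]
Step 37: x=[1.6972] v=[-0.1761]
Step 38: x=[1.7096] v=[0.2470]
First v>=0 after going negative at step 38, time=1.9000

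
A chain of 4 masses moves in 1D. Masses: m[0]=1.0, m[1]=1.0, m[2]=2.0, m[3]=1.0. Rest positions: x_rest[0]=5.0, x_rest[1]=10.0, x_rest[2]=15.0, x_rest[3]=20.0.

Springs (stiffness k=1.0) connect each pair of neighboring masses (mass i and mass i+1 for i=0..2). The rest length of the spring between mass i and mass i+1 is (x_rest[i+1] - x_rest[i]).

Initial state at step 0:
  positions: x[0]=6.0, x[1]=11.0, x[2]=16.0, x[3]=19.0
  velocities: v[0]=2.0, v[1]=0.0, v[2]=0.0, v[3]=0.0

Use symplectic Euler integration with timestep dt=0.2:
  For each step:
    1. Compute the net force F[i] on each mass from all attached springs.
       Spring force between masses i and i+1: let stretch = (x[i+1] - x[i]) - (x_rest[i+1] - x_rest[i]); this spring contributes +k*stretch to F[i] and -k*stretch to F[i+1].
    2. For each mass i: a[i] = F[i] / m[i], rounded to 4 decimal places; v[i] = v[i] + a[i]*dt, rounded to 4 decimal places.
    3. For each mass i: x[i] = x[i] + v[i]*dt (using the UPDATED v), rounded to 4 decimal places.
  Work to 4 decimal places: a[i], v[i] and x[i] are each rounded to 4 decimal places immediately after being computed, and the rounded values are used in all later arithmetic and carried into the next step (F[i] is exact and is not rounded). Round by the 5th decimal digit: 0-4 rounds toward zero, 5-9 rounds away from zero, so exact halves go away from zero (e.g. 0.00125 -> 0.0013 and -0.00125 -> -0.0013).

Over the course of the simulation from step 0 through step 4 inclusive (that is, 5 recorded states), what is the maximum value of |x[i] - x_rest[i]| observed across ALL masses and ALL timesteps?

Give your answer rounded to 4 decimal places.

Answer: 2.4471

Derivation:
Step 0: x=[6.0000 11.0000 16.0000 19.0000] v=[2.0000 0.0000 0.0000 0.0000]
Step 1: x=[6.4000 11.0000 15.9600 19.0800] v=[2.0000 0.0000 -0.2000 0.4000]
Step 2: x=[6.7840 11.0144 15.8832 19.2352] v=[1.9200 0.0720 -0.3840 0.7760]
Step 3: x=[7.1372 11.0543 15.7761 19.4563] v=[1.7661 0.1997 -0.5357 1.1056]
Step 4: x=[7.4471 11.1264 15.6481 19.7302] v=[1.5495 0.3606 -0.6399 1.3696]
Max displacement = 2.4471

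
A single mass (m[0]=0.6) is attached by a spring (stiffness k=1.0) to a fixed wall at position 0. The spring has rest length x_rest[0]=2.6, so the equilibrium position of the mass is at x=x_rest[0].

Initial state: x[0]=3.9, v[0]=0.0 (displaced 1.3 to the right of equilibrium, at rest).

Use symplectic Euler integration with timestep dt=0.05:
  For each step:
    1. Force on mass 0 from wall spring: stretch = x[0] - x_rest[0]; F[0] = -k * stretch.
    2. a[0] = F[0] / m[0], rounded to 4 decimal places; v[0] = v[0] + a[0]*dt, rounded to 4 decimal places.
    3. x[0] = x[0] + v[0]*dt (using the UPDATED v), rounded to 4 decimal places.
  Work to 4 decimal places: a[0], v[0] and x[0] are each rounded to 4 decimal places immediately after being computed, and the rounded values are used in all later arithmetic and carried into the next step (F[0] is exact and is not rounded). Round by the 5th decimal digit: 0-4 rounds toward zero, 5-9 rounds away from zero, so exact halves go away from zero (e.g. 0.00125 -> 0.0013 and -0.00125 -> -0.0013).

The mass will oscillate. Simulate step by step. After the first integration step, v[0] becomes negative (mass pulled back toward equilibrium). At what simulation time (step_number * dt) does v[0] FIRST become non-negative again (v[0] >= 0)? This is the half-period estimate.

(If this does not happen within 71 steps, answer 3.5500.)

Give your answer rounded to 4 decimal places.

Step 0: x=[3.9000] v=[0.0000]
Step 1: x=[3.8946] v=[-0.1083]
Step 2: x=[3.8838] v=[-0.2162]
Step 3: x=[3.8676] v=[-0.3232]
Step 4: x=[3.8462] v=[-0.4288]
Step 5: x=[3.8196] v=[-0.5327]
Step 6: x=[3.7879] v=[-0.6343]
Step 7: x=[3.7512] v=[-0.7333]
Step 8: x=[3.7097] v=[-0.8292]
Step 9: x=[3.6636] v=[-0.9217]
Step 10: x=[3.6131] v=[-1.0103]
Step 11: x=[3.5584] v=[-1.0947]
Step 12: x=[3.4997] v=[-1.1746]
Step 13: x=[3.4372] v=[-1.2496]
Step 14: x=[3.3712] v=[-1.3194]
Step 15: x=[3.3020] v=[-1.3837]
Step 16: x=[3.2299] v=[-1.4422]
Step 17: x=[3.1552] v=[-1.4947]
Step 18: x=[3.0782] v=[-1.5410]
Step 19: x=[2.9992] v=[-1.5809]
Step 20: x=[2.9185] v=[-1.6142]
Step 21: x=[2.8365] v=[-1.6407]
Step 22: x=[2.7535] v=[-1.6604]
Step 23: x=[2.6698] v=[-1.6732]
Step 24: x=[2.5859] v=[-1.6790]
Step 25: x=[2.5020] v=[-1.6778]
Step 26: x=[2.4185] v=[-1.6696]
Step 27: x=[2.3358] v=[-1.6545]
Step 28: x=[2.2542] v=[-1.6325]
Step 29: x=[2.1740] v=[-1.6037]
Step 30: x=[2.0956] v=[-1.5682]
Step 31: x=[2.0193] v=[-1.5262]
Step 32: x=[1.9454] v=[-1.4778]
Step 33: x=[1.8742] v=[-1.4233]
Step 34: x=[1.8061] v=[-1.3628]
Step 35: x=[1.7413] v=[-1.2966]
Step 36: x=[1.6801] v=[-1.2250]
Step 37: x=[1.6227] v=[-1.1483]
Step 38: x=[1.5694] v=[-1.0669]
Step 39: x=[1.5204] v=[-0.9810]
Step 40: x=[1.4759] v=[-0.8910]
Step 41: x=[1.4360] v=[-0.7973]
Step 42: x=[1.4010] v=[-0.7003]
Step 43: x=[1.3710] v=[-0.6004]
Step 44: x=[1.3461] v=[-0.4980]
Step 45: x=[1.3264] v=[-0.3935]
Step 46: x=[1.3120] v=[-0.2874]
Step 47: x=[1.3030] v=[-0.1801]
Step 48: x=[1.2994] v=[-0.0720]
Step 49: x=[1.3012] v=[0.0364]
First v>=0 after going negative at step 49, time=2.4500

Answer: 2.4500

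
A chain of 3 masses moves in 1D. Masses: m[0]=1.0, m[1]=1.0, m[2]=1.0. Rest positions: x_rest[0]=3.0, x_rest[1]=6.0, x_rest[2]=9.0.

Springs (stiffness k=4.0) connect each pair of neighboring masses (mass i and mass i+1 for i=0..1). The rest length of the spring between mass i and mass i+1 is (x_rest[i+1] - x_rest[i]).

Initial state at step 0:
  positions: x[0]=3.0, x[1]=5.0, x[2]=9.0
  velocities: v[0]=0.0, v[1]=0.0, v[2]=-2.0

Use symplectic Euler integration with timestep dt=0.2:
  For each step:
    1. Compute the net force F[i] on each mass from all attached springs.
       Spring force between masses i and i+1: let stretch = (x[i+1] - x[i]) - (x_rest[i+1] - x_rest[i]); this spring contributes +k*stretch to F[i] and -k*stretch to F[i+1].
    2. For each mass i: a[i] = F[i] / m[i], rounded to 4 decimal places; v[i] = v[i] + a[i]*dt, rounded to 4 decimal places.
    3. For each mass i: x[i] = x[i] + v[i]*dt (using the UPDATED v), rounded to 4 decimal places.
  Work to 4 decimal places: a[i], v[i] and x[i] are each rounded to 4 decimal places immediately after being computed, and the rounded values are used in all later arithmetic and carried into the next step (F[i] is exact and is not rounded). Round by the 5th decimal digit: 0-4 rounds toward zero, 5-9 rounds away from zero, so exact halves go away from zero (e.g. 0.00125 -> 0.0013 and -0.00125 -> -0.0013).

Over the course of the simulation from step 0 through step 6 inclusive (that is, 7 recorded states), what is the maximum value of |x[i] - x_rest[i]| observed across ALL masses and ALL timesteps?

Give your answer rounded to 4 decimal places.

Answer: 1.7630

Derivation:
Step 0: x=[3.0000 5.0000 9.0000] v=[0.0000 0.0000 -2.0000]
Step 1: x=[2.8400 5.3200 8.4400] v=[-0.8000 1.6000 -2.8000]
Step 2: x=[2.5968 5.7424 7.8608] v=[-1.2160 2.1120 -2.8960]
Step 3: x=[2.3769 6.0004 7.4227] v=[-1.0995 1.2902 -2.1907]
Step 4: x=[2.2568 5.9062 7.2370] v=[-0.6007 -0.4708 -0.9285]
Step 5: x=[2.2406 5.4411 7.3184] v=[-0.0812 -2.3257 0.4069]
Step 6: x=[2.2564 4.7642 7.5794] v=[0.0792 -3.3843 1.3051]
Max displacement = 1.7630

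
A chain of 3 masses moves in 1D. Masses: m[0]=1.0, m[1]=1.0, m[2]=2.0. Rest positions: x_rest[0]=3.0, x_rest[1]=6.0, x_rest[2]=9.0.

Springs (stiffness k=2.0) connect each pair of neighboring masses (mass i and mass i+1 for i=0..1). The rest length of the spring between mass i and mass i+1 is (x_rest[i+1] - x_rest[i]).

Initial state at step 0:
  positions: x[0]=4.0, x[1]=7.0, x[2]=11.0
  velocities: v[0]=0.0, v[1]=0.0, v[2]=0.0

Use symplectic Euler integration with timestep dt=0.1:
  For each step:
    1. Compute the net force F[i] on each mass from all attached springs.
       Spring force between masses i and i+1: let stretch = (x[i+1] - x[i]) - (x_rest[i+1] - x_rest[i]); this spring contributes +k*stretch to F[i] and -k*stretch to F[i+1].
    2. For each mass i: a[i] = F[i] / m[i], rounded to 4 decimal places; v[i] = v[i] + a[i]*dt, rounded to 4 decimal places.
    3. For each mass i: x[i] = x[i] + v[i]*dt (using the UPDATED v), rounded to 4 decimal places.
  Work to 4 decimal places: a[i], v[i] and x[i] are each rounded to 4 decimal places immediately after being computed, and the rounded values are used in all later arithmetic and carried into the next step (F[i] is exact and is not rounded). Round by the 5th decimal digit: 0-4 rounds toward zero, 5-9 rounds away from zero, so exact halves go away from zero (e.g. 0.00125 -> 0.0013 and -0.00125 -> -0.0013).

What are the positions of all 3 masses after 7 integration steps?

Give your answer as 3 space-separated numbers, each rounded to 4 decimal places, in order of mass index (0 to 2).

Step 0: x=[4.0000 7.0000 11.0000] v=[0.0000 0.0000 0.0000]
Step 1: x=[4.0000 7.0200 10.9900] v=[0.0000 0.2000 -0.1000]
Step 2: x=[4.0004 7.0590 10.9703] v=[0.0040 0.3900 -0.1970]
Step 3: x=[4.0020 7.1151 10.9415] v=[0.0157 0.5605 -0.2881]
Step 4: x=[4.0058 7.1854 10.9044] v=[0.0383 0.7032 -0.3707]
Step 5: x=[4.0132 7.2665 10.8601] v=[0.0742 0.8111 -0.4426]
Step 6: x=[4.0257 7.3544 10.8099] v=[0.1249 0.8792 -0.5020]
Step 7: x=[4.0448 7.4449 10.7551] v=[0.1906 0.9046 -0.5476]

Answer: 4.0448 7.4449 10.7551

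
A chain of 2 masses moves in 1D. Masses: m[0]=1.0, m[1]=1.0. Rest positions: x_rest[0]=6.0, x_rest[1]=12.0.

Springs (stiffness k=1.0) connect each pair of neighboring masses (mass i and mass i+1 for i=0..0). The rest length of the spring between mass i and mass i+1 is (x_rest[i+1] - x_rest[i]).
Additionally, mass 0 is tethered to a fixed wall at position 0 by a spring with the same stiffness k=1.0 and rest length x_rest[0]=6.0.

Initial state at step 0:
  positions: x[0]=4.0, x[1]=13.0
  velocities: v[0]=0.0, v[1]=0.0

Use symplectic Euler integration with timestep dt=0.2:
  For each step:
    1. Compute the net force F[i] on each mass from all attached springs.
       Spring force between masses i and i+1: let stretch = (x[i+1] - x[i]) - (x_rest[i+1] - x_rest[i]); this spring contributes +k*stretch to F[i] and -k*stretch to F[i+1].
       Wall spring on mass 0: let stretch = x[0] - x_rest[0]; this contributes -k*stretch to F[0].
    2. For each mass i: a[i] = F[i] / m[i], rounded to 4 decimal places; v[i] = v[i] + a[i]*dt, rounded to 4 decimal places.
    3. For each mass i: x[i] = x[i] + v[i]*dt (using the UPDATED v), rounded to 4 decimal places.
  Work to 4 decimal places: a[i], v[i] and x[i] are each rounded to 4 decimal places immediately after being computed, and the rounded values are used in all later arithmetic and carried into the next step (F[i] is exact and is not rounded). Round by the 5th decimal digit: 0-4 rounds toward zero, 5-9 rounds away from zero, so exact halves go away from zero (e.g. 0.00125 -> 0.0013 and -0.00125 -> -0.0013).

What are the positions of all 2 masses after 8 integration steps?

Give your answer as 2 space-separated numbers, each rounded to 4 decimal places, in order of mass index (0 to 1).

Step 0: x=[4.0000 13.0000] v=[0.0000 0.0000]
Step 1: x=[4.2000 12.8800] v=[1.0000 -0.6000]
Step 2: x=[4.5792 12.6528] v=[1.8960 -1.1360]
Step 3: x=[5.0982 12.3427] v=[2.5949 -1.5507]
Step 4: x=[5.7030 11.9828] v=[3.0242 -1.7996]
Step 5: x=[6.3309 11.6117] v=[3.1396 -1.8556]
Step 6: x=[6.9168 11.2693] v=[2.9296 -1.7118]
Step 7: x=[7.4001 10.9928] v=[2.4167 -1.3823]
Step 8: x=[7.7311 10.8126] v=[1.6552 -0.9008]

Answer: 7.7311 10.8126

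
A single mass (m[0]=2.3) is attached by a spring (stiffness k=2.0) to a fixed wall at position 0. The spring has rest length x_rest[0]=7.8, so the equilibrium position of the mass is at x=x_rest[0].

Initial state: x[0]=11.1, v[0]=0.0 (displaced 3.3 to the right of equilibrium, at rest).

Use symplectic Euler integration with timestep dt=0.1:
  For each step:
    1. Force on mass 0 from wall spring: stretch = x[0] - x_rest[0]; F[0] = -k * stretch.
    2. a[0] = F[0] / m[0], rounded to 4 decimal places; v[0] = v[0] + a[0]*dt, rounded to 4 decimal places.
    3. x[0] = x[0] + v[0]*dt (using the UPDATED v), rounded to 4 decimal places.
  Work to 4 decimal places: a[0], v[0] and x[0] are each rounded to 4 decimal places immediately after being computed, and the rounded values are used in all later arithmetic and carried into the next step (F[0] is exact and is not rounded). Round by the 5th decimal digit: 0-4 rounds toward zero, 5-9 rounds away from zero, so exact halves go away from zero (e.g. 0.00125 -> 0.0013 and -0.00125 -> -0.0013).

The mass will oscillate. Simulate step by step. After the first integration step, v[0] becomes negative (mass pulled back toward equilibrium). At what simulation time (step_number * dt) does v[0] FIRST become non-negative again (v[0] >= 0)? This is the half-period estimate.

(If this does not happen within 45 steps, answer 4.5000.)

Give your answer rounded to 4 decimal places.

Step 0: x=[11.1000] v=[0.0000]
Step 1: x=[11.0713] v=[-0.2870]
Step 2: x=[11.0142] v=[-0.5715]
Step 3: x=[10.9291] v=[-0.8510]
Step 4: x=[10.8168] v=[-1.1231]
Step 5: x=[10.6783] v=[-1.3854]
Step 6: x=[10.5147] v=[-1.6357]
Step 7: x=[10.3275] v=[-1.8718]
Step 8: x=[10.1183] v=[-2.0916]
Step 9: x=[9.8890] v=[-2.2932]
Step 10: x=[9.6415] v=[-2.4749]
Step 11: x=[9.3780] v=[-2.6350]
Step 12: x=[9.1008] v=[-2.7722]
Step 13: x=[8.8123] v=[-2.8853]
Step 14: x=[8.5150] v=[-2.9733]
Step 15: x=[8.2115] v=[-3.0355]
Step 16: x=[7.9044] v=[-3.0713]
Step 17: x=[7.5964] v=[-3.0804]
Step 18: x=[7.2901] v=[-3.0627]
Step 19: x=[6.9883] v=[-3.0184]
Step 20: x=[6.6935] v=[-2.9478]
Step 21: x=[6.4083] v=[-2.8516]
Step 22: x=[6.1352] v=[-2.7306]
Step 23: x=[5.8766] v=[-2.5858]
Step 24: x=[5.6347] v=[-2.4186]
Step 25: x=[5.4117] v=[-2.2303]
Step 26: x=[5.2094] v=[-2.0226]
Step 27: x=[5.0297] v=[-1.7973]
Step 28: x=[4.8741] v=[-1.5564]
Step 29: x=[4.7439] v=[-1.3020]
Step 30: x=[4.6403] v=[-1.0363]
Step 31: x=[4.5642] v=[-0.7615]
Step 32: x=[4.5162] v=[-0.4801]
Step 33: x=[4.4967] v=[-0.1946]
Step 34: x=[4.5060] v=[0.0926]
First v>=0 after going negative at step 34, time=3.4000

Answer: 3.4000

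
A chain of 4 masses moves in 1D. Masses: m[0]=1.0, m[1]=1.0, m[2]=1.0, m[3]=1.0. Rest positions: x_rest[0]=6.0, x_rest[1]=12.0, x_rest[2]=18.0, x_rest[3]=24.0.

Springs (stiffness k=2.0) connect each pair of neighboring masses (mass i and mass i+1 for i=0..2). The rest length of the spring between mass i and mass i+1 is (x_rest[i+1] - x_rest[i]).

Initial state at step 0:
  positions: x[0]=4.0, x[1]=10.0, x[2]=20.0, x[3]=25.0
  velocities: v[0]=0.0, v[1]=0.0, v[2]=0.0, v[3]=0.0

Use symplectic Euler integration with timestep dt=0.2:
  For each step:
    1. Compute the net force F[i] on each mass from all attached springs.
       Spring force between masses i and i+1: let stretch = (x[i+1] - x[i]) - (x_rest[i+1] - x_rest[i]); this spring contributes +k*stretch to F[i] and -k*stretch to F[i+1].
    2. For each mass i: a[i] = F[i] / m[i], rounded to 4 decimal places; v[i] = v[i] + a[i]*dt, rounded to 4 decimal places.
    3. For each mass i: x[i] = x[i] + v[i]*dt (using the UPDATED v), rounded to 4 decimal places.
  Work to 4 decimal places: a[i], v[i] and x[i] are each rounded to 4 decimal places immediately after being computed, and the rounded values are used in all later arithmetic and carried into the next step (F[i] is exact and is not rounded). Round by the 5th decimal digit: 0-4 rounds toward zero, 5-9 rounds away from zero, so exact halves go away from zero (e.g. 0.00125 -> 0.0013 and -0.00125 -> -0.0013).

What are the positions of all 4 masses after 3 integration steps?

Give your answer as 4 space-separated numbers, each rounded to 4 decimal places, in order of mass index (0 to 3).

Answer: 4.1193 11.5270 18.0549 25.2988

Derivation:
Step 0: x=[4.0000 10.0000 20.0000 25.0000] v=[0.0000 0.0000 0.0000 0.0000]
Step 1: x=[4.0000 10.3200 19.6000 25.0800] v=[0.0000 1.6000 -2.0000 0.4000]
Step 2: x=[4.0256 10.8768 18.8960 25.2016] v=[0.1280 2.7840 -3.5200 0.6080]
Step 3: x=[4.1193 11.5270 18.0549 25.2988] v=[0.4685 3.2512 -4.2054 0.4858]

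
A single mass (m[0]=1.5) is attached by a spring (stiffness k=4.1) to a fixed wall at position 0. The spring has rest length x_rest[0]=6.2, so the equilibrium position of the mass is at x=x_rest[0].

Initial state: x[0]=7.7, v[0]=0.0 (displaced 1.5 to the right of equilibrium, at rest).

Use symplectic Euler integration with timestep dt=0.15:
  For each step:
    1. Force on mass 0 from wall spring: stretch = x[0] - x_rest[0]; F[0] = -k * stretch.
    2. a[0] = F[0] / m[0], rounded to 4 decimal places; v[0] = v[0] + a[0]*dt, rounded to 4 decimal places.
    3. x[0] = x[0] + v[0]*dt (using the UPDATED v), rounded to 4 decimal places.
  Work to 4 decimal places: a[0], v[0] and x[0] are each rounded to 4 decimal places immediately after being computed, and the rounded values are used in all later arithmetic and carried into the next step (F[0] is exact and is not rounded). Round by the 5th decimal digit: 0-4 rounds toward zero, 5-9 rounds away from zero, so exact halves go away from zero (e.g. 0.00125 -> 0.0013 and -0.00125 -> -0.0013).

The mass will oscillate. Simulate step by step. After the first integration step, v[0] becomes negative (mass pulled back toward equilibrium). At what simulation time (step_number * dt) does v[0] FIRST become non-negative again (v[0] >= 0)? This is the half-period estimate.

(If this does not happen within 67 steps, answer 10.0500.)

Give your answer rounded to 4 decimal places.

Step 0: x=[7.7000] v=[0.0000]
Step 1: x=[7.6078] v=[-0.6150]
Step 2: x=[7.4290] v=[-1.1922]
Step 3: x=[7.1746] v=[-1.6961]
Step 4: x=[6.8602] v=[-2.0957]
Step 5: x=[6.5052] v=[-2.3664]
Step 6: x=[6.1315] v=[-2.4915]
Step 7: x=[5.7620] v=[-2.4634]
Step 8: x=[5.4194] v=[-2.2838]
Step 9: x=[5.1248] v=[-1.9638]
Step 10: x=[4.8964] v=[-1.5230]
Step 11: x=[4.7481] v=[-0.9885]
Step 12: x=[4.6891] v=[-0.3932]
Step 13: x=[4.7230] v=[0.2263]
First v>=0 after going negative at step 13, time=1.9500

Answer: 1.9500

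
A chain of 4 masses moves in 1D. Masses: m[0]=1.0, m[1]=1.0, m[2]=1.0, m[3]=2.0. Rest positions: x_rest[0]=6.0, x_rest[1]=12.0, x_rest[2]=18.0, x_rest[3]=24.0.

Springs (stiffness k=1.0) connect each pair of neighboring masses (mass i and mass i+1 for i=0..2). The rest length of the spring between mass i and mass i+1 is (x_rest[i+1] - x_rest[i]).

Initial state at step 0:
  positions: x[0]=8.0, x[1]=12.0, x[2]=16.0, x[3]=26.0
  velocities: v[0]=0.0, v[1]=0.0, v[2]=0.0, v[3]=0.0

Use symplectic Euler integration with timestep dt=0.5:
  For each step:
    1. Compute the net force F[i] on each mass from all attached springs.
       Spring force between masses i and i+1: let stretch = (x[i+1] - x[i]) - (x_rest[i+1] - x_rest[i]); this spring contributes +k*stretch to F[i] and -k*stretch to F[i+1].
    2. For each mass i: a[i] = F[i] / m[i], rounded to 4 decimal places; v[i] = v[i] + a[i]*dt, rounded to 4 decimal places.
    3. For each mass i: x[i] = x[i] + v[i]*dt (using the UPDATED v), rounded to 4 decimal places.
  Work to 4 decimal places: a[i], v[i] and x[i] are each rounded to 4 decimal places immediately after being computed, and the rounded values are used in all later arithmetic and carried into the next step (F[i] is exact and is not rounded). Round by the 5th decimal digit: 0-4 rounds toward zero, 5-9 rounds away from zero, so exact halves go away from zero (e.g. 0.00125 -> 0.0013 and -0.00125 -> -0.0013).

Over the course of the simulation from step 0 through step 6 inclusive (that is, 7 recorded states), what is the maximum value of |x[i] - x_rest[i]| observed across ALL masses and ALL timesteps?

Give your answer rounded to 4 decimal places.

Step 0: x=[8.0000 12.0000 16.0000 26.0000] v=[0.0000 0.0000 0.0000 0.0000]
Step 1: x=[7.5000 12.0000 17.5000 25.5000] v=[-1.0000 0.0000 3.0000 -1.0000]
Step 2: x=[6.6250 12.2500 19.6250 24.7500] v=[-1.7500 0.5000 4.2500 -1.5000]
Step 3: x=[5.6563 12.9375 21.1875 24.1094] v=[-1.9375 1.3750 3.1250 -1.2813]
Step 4: x=[5.0079 13.8672 21.4180 23.8535] v=[-1.2969 1.8594 0.4610 -0.5118]
Step 5: x=[5.0743 14.4698 20.3697 24.0432] v=[0.1328 1.2052 -2.0967 0.3794]
Step 6: x=[5.9896 14.1985 18.7648 24.5238] v=[1.8306 -0.5426 -3.2099 0.9611]
Max displacement = 3.4180

Answer: 3.4180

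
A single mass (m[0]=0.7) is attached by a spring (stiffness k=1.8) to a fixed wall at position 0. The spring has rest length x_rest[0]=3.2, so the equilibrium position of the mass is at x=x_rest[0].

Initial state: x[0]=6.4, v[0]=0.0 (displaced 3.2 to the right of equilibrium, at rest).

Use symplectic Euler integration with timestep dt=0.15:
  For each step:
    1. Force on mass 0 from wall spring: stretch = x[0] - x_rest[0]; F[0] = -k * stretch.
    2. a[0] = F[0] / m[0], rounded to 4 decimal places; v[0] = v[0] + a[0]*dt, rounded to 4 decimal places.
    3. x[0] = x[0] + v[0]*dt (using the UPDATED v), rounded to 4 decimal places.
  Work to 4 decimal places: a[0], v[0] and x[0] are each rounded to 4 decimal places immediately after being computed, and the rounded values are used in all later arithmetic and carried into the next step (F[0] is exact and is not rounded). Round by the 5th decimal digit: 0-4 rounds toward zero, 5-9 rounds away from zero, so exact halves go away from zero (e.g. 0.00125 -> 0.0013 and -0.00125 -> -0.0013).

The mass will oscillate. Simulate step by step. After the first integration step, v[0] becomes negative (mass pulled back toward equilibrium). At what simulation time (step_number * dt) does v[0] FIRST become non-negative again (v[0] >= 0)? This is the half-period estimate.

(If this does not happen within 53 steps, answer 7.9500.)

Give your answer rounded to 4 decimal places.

Answer: 2.1000

Derivation:
Step 0: x=[6.4000] v=[0.0000]
Step 1: x=[6.2149] v=[-1.2343]
Step 2: x=[5.8553] v=[-2.3972]
Step 3: x=[5.3421] v=[-3.4214]
Step 4: x=[4.7050] v=[-4.2476]
Step 5: x=[3.9808] v=[-4.8281]
Step 6: x=[3.2114] v=[-5.1293]
Step 7: x=[2.4413] v=[-5.1337]
Step 8: x=[1.7151] v=[-4.8411]
Step 9: x=[1.0748] v=[-4.2684]
Step 10: x=[0.5575] v=[-3.4487]
Step 11: x=[0.1931] v=[-2.4295]
Step 12: x=[0.0026] v=[-1.2697]
Step 13: x=[-0.0029] v=[-0.0364]
Step 14: x=[0.1770] v=[1.1990]
First v>=0 after going negative at step 14, time=2.1000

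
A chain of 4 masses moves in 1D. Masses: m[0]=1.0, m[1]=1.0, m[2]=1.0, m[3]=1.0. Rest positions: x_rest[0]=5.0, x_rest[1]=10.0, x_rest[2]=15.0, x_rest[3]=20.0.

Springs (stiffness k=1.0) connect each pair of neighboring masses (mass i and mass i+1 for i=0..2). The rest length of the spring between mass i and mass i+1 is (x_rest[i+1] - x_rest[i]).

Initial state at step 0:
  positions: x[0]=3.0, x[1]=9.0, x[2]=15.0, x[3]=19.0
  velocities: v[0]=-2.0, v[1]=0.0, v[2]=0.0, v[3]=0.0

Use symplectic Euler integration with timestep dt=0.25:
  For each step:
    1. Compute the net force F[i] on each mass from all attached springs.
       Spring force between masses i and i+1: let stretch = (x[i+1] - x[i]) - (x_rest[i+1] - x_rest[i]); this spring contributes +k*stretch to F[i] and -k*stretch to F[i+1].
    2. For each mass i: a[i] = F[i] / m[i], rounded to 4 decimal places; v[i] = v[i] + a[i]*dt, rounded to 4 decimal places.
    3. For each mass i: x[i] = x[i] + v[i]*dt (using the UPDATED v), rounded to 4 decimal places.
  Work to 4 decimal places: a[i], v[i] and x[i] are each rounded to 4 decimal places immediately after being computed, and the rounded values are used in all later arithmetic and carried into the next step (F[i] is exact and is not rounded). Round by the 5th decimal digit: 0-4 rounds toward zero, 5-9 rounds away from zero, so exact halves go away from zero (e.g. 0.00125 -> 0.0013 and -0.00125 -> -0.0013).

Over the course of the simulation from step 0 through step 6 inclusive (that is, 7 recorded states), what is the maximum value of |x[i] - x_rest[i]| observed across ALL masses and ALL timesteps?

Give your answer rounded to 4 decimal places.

Step 0: x=[3.0000 9.0000 15.0000 19.0000] v=[-2.0000 0.0000 0.0000 0.0000]
Step 1: x=[2.5625 9.0000 14.8750 19.0625] v=[-1.7500 0.0000 -0.5000 0.2500]
Step 2: x=[2.2149 8.9649 14.6445 19.1758] v=[-1.3906 -0.1406 -0.9219 0.4531]
Step 3: x=[1.9766 8.8629 14.3423 19.3184] v=[-0.9531 -0.4082 -1.2090 0.5703]
Step 4: x=[1.8562 8.6729 14.0086 19.4625] v=[-0.4815 -0.7599 -1.3348 0.5763]
Step 5: x=[1.8494 8.3904 13.6823 19.5782] v=[-0.0273 -1.1302 -1.3053 0.4628]
Step 6: x=[1.9389 8.0298 13.3937 19.6379] v=[0.3580 -1.4425 -1.1543 0.2388]
Max displacement = 3.1506

Answer: 3.1506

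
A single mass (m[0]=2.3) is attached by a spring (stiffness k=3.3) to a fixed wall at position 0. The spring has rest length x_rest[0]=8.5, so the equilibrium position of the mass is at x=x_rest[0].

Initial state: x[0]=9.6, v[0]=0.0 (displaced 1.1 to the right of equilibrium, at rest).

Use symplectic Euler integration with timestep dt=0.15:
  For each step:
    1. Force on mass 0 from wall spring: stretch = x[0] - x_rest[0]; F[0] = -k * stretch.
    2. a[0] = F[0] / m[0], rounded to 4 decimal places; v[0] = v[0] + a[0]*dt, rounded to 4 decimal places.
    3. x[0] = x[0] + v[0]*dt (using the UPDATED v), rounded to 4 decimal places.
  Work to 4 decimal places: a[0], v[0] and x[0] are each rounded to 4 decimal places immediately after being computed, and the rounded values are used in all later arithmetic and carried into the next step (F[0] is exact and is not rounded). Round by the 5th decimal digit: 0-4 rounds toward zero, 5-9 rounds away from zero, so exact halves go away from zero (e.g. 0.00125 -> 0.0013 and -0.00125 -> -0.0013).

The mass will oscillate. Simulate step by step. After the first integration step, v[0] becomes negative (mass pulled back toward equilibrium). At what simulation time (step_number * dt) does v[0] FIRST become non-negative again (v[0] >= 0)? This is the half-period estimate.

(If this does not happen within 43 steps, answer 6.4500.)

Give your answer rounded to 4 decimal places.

Step 0: x=[9.6000] v=[0.0000]
Step 1: x=[9.5645] v=[-0.2367]
Step 2: x=[9.4946] v=[-0.4658]
Step 3: x=[9.3926] v=[-0.6799]
Step 4: x=[9.2618] v=[-0.8720]
Step 5: x=[9.1064] v=[-1.0360]
Step 6: x=[8.9314] v=[-1.1665]
Step 7: x=[8.7425] v=[-1.2594]
Step 8: x=[8.5458] v=[-1.3116]
Step 9: x=[8.3476] v=[-1.3215]
Step 10: x=[8.1543] v=[-1.2887]
Step 11: x=[7.9722] v=[-1.2143]
Step 12: x=[7.8071] v=[-1.1007]
Step 13: x=[7.6644] v=[-0.9516]
Step 14: x=[7.5486] v=[-0.7718]
Step 15: x=[7.4636] v=[-0.5670]
Step 16: x=[7.4120] v=[-0.3440]
Step 17: x=[7.3955] v=[-0.1099]
Step 18: x=[7.4147] v=[0.1278]
First v>=0 after going negative at step 18, time=2.7000

Answer: 2.7000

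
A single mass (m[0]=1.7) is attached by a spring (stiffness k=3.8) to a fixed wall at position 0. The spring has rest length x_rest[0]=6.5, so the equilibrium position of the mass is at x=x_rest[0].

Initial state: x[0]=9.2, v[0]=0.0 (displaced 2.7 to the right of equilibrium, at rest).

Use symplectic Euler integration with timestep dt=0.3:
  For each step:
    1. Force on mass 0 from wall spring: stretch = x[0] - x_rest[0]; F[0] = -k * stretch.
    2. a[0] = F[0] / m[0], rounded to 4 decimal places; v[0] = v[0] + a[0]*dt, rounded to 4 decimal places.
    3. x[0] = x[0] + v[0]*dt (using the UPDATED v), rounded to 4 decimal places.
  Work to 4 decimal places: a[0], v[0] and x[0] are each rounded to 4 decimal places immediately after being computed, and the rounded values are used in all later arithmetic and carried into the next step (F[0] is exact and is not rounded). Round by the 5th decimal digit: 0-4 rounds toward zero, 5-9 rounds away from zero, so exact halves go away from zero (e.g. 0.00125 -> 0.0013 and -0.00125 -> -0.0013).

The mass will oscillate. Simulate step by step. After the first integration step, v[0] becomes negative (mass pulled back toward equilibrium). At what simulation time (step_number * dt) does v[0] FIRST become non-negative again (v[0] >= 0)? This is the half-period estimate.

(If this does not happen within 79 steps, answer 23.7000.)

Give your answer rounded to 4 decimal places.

Step 0: x=[9.2000] v=[0.0000]
Step 1: x=[8.6568] v=[-1.8106]
Step 2: x=[7.6797] v=[-3.2569]
Step 3: x=[6.4653] v=[-4.0480]
Step 4: x=[5.2579] v=[-4.0247]
Step 5: x=[4.3004] v=[-3.1918]
Step 6: x=[3.7854] v=[-1.7168]
Step 7: x=[3.8165] v=[0.1036]
First v>=0 after going negative at step 7, time=2.1000

Answer: 2.1000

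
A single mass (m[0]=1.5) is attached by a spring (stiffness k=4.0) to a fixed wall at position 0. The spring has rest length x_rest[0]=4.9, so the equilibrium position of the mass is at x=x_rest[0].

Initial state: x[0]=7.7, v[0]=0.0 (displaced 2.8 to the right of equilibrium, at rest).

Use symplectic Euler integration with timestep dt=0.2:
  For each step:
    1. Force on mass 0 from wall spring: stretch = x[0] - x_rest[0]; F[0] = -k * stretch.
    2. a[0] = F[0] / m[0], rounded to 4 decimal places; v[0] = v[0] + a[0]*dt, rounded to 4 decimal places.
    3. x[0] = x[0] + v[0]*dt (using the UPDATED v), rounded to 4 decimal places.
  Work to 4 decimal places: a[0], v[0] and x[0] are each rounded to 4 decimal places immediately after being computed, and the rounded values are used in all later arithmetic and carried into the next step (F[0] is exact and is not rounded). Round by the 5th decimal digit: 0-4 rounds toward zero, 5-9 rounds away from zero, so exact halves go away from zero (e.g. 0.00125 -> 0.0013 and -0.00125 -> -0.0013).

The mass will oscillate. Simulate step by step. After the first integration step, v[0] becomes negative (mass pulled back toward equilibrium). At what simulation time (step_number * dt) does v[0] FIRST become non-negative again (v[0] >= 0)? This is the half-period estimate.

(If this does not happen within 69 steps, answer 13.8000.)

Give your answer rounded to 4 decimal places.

Step 0: x=[7.7000] v=[0.0000]
Step 1: x=[7.4013] v=[-1.4933]
Step 2: x=[6.8358] v=[-2.8273]
Step 3: x=[6.0639] v=[-3.8597]
Step 4: x=[5.1678] v=[-4.4804]
Step 5: x=[4.2432] v=[-4.6232]
Step 6: x=[3.3886] v=[-4.2729]
Step 7: x=[2.6952] v=[-3.4668]
Step 8: x=[2.2370] v=[-2.2909]
Step 9: x=[2.0629] v=[-0.8706]
Step 10: x=[2.1914] v=[0.6425]
First v>=0 after going negative at step 10, time=2.0000

Answer: 2.0000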